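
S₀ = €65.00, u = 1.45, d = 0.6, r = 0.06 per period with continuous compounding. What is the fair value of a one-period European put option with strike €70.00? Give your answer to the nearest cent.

Risk-neutral probability p = (e^0.06 − 0.6)/(1.45 − 0.6) = 0.4618/0.8500 = 0.5433
Terminal stock prices: S_u = 94.25, S_d = 39
Terminal payoffs (K − S): max(-24.25, 0) = 0, max(31, 0) = 31
Node 0 (S = 65): V_0 = e^(−0.06)·[0.5433·0.0000 + 0.4567·31.0000] = 13.3321

€13.33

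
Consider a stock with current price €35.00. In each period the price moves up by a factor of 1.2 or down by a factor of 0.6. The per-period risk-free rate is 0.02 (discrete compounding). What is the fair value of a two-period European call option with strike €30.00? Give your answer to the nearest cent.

Risk-neutral probability p = (1 + 0.02 − 0.6)/(1.2 − 0.6) = 0.4200/0.6000 = 0.7000
Terminal stock prices: S_uu = 50.4, S_ud = 25.2, S_dd = 12.6
Terminal payoffs (S − K): max(20.4, 0) = 20.4, max(-4.8, 0) = 0, max(-17.4, 0) = 0
Node u (S = 42): V_u = 1/1.02·[0.7000·20.4000 + 0.3000·0.0000] = 14.0000
Node d (S = 21): V_d = 1/1.02·[0.7000·0.0000 + 0.3000·0.0000] = 0.0000
Node 0 (S = 35): V_0 = 1/1.02·[0.7000·14.0000 + 0.3000·0.0000] = 9.6078

€9.61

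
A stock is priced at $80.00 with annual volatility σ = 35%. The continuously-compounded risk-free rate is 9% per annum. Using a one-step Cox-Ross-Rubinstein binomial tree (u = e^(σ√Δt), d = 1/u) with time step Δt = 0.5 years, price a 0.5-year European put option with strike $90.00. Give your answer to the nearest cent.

CRR parameters: u = e^(σ√Δt) = e^(0.35·√0.5) = 1.2808, d = 1/u = 0.7808
Per-period rate: rΔt = 0.09·0.5 = 0.045, so R = e^0.045 = 1.0460
Risk-neutral probability p = (e^0.045 − 0.7808)/(1.2808 − 0.7808) = 0.2653/0.5000 = 0.5305
Terminal stock prices: S_u = 102.5, S_d = 62.46
Terminal payoffs (K − S): max(-12.46, 0) = 0, max(27.54, 0) = 27.54
Node 0 (S = 80): V_0 = e^(−0.045)·[0.5305·0.0000 + 0.4695·27.5392] = 12.3610

$12.36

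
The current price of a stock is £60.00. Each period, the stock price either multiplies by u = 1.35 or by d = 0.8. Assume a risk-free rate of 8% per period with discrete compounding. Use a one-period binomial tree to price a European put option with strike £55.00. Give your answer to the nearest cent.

Risk-neutral probability p = (1 + 0.08 − 0.8)/(1.35 − 0.8) = 0.2800/0.5500 = 0.5091
Terminal stock prices: S_u = 81, S_d = 48
Terminal payoffs (K − S): max(-26, 0) = 0, max(7, 0) = 7
Node 0 (S = 60): V_0 = 1/1.08·[0.5091·0.0000 + 0.4909·7.0000] = 3.1818

£3.18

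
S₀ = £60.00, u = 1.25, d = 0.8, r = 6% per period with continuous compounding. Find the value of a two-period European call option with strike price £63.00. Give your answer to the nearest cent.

Risk-neutral probability p = (e^0.06 − 0.8)/(1.25 − 0.8) = 0.2618/0.4500 = 0.5819
Terminal stock prices: S_uu = 93.75, S_ud = 60, S_dd = 38.4
Terminal payoffs (S − K): max(30.75, 0) = 30.75, max(-3, 0) = 0, max(-24.6, 0) = 0
Node u (S = 75): V_u = e^(−0.06)·[0.5819·30.7500 + 0.4181·0.0000] = 16.8502
Node d (S = 48): V_d = e^(−0.06)·[0.5819·0.0000 + 0.4181·0.0000] = 0.0000
Node 0 (S = 60): V_0 = e^(−0.06)·[0.5819·16.8502 + 0.4181·0.0000] = 9.2335

£9.23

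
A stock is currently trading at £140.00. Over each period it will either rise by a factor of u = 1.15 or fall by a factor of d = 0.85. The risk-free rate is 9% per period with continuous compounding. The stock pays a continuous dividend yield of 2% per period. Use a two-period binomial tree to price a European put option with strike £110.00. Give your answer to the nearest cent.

Per-period risk-free factor R = e^0.09 = 1.0942; dividend-adjusted growth = e^(0.09−0.02) = 1.0725.
Risk-neutral probability p = (1.0725 − 0.85)/(1.15 − 0.85) = 0.2225/0.3000 = 0.7417
Terminal stock prices: S_uu = 185.1, S_ud = 136.8, S_dd = 101.1
Terminal payoffs (K − S): max(-75.15, 0) = 0, max(-26.85, 0) = 0, max(8.85, 0) = 8.85
Node u (S = 161): V_u = e^(−0.09)·[0.7417·0.0000 + 0.2583·0.0000] = 0.0000
Node d (S = 119): V_d = e^(−0.09)·[0.7417·0.0000 + 0.2583·8.8500] = 2.0893
Node 0 (S = 140): V_0 = e^(−0.09)·[0.7417·0.0000 + 0.2583·2.0893] = 0.4932

£0.49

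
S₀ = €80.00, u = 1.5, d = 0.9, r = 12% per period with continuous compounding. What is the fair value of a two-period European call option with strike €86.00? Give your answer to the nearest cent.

Risk-neutral probability p = (e^0.12 − 0.9)/(1.5 − 0.9) = 0.2275/0.6000 = 0.3792
Terminal stock prices: S_uu = 180, S_ud = 108, S_dd = 64.8
Terminal payoffs (S − K): max(94, 0) = 94, max(22, 0) = 22, max(-21.2, 0) = 0
Node u (S = 120): V_u = e^(−0.12)·[0.3792·94.0000 + 0.6208·22.0000] = 43.7248
Node d (S = 72): V_d = e^(−0.12)·[0.3792·22.0000 + 0.6208·0.0000] = 7.3983
Node 0 (S = 80): V_0 = e^(−0.12)·[0.3792·43.7248 + 0.6208·7.3983] = 18.7778

€18.78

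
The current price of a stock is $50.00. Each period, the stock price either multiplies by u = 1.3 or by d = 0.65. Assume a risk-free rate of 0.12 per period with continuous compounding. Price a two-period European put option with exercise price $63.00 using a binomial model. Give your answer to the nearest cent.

Risk-neutral probability p = (e^0.12 − 0.65)/(1.3 − 0.65) = 0.4775/0.6500 = 0.7346
Terminal stock prices: S_uu = 84.5, S_ud = 42.25, S_dd = 21.13
Terminal payoffs (K − S): max(-21.5, 0) = 0, max(20.75, 0) = 20.75, max(41.88, 0) = 41.88
Node u (S = 65): V_u = e^(−0.12)·[0.7346·0.0000 + 0.2654·20.7500] = 4.8841
Node d (S = 32.5): V_d = e^(−0.12)·[0.7346·20.7500 + 0.2654·41.8750] = 23.3760
Node 0 (S = 50): V_0 = e^(−0.12)·[0.7346·4.8841 + 0.2654·23.3760] = 8.6844

$8.68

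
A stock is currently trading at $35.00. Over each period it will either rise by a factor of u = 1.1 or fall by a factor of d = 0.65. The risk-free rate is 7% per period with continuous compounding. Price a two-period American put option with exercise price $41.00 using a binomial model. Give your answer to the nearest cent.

$6.00

Risk-neutral probability p = (e^0.07 − 0.65)/(1.1 − 0.65) = 0.4225/0.4500 = 0.9389
Terminal stock prices: S_uu = 42.35, S_ud = 25.03, S_dd = 14.79
Terminal payoffs (K − S): max(-1.35, 0) = 0, max(15.97, 0) = 15.97, max(26.21, 0) = 26.21
Node u (S = 38.5): continuation = e^(−0.07)·[0.9389·0.0000 + 0.0611·15.9750] = 0.9100; exercise value = 2.5000 > continuation, so V_u = 2.5000 (exercise)
Node d (S = 22.75): continuation = e^(−0.07)·[0.9389·15.9750 + 0.0611·26.2125] = 15.4781; exercise value = 18.2500 > continuation, so V_d = 18.2500 (exercise)
Node 0 (S = 35): continuation = e^(−0.07)·[0.9389·2.5000 + 0.0611·18.2500] = 3.2281; exercise value = 6.0000 > continuation, so V_0 = 6.0000 (exercise)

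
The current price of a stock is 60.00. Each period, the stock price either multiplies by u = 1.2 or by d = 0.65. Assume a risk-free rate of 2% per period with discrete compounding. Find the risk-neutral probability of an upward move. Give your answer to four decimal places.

Risk-neutral probability p = (1 + 0.02 − 0.65)/(1.2 − 0.65) = 0.3700/0.5500 = 0.6727

p = 0.6727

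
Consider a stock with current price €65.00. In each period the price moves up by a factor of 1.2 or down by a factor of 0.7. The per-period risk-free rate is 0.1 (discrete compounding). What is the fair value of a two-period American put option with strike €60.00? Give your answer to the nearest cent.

€3.35

Risk-neutral probability p = (1 + 0.1 − 0.7)/(1.2 − 0.7) = 0.4000/0.5000 = 0.8000
Terminal stock prices: S_uu = 93.6, S_ud = 54.6, S_dd = 31.85
Terminal payoffs (K − S): max(-33.6, 0) = 0, max(5.4, 0) = 5.4, max(28.15, 0) = 28.15
Node u (S = 78): continuation = 1/1.1·[0.8000·0.0000 + 0.2000·5.4000] = 0.9818; exercise value = 0.0000 ≤ continuation, so V_u = 0.9818
Node d (S = 45.5): continuation = 1/1.1·[0.8000·5.4000 + 0.2000·28.1500] = 9.0455; exercise value = 14.5000 > continuation, so V_d = 14.5000 (exercise)
Node 0 (S = 65): continuation = 1/1.1·[0.8000·0.9818 + 0.2000·14.5000] = 3.3504; exercise value = 0.0000 ≤ continuation, so V_0 = 3.3504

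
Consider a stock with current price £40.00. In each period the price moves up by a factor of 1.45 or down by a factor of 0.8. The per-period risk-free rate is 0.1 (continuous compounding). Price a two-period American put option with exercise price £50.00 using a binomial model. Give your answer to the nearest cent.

£10.00

Risk-neutral probability p = (e^0.1 − 0.8)/(1.45 − 0.8) = 0.3052/0.6500 = 0.4695
Terminal stock prices: S_uu = 84.1, S_ud = 46.4, S_dd = 25.6
Terminal payoffs (K − S): max(-34.1, 0) = 0, max(3.6, 0) = 3.6, max(24.4, 0) = 24.4
Node u (S = 58): continuation = e^(−0.1)·[0.4695·0.0000 + 0.5305·3.6000] = 1.7281; exercise value = 0.0000 ≤ continuation, so V_u = 1.7281
Node d (S = 32): continuation = e^(−0.1)·[0.4695·3.6000 + 0.5305·24.4000] = 13.2419; exercise value = 18.0000 > continuation, so V_d = 18.0000 (exercise)
Node 0 (S = 40): continuation = e^(−0.1)·[0.4695·1.7281 + 0.5305·18.0000] = 9.3745; exercise value = 10.0000 > continuation, so V_0 = 10.0000 (exercise)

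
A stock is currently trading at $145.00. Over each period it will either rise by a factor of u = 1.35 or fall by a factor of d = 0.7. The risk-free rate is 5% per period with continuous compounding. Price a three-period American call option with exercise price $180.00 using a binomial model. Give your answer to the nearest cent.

$25.74

Risk-neutral probability p = (e^0.05 − 0.7)/(1.35 − 0.7) = 0.3513/0.6500 = 0.5404
Terminal stock prices: S_uuu = 356.8, S_uud = 185, S_udd = 95.92, S_ddd = 49.73
Terminal payoffs (S − K): max(176.8, 0) = 176.8, max(4.984, 0) = 4.984, max(-84.08, 0) = 0, max(-130.3, 0) = 0
Node uu (S = 264.3): continuation = e^(−0.05)·[0.5404·176.7544 + 0.4596·4.9838] = 93.0412; exercise value = 84.2625 ≤ continuation, so V_uu = 93.0412
Node ud (S = 137): continuation = e^(−0.05)·[0.5404·4.9838 + 0.4596·0.0000] = 2.5619; exercise value = 0.0000 ≤ continuation, so V_ud = 2.5619
Node dd (S = 71.05): continuation = e^(−0.05)·[0.5404·0.0000 + 0.4596·0.0000] = 0.0000; exercise value = 0.0000 ≤ continuation, so V_dd = 0.0000
Node u (S = 195.8): continuation = e^(−0.05)·[0.5404·93.0412 + 0.4596·2.5619] = 48.9488; exercise value = 15.7500 ≤ continuation, so V_u = 48.9488
Node d (S = 101.5): continuation = e^(−0.05)·[0.5404·2.5619 + 0.4596·0.0000] = 1.3170; exercise value = 0.0000 ≤ continuation, so V_d = 1.3170
Node 0 (S = 145): continuation = e^(−0.05)·[0.5404·48.9488 + 0.4596·1.3170] = 25.7384; exercise value = 0.0000 ≤ continuation, so V_0 = 25.7384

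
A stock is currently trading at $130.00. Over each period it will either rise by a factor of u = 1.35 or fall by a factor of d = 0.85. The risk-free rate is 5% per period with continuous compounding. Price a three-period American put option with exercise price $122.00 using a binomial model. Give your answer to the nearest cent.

$9.07

Risk-neutral probability p = (e^0.05 − 0.85)/(1.35 − 0.85) = 0.2013/0.5000 = 0.4025
Terminal stock prices: S_uuu = 319.8, S_uud = 201.4, S_udd = 126.8, S_ddd = 79.84
Terminal payoffs (K − S): max(-197.8, 0) = 0, max(-79.39, 0) = 0, max(-4.799, 0) = 0, max(42.16, 0) = 42.16
Node uu (S = 236.9): continuation = e^(−0.05)·[0.4025·0.0000 + 0.5975·0.0000] = 0.0000; exercise value = 0.0000 ≤ continuation, so V_uu = 0.0000
Node ud (S = 149.2): continuation = e^(−0.05)·[0.4025·0.0000 + 0.5975·0.0000] = 0.0000; exercise value = 0.0000 ≤ continuation, so V_ud = 0.0000
Node dd (S = 93.92): continuation = e^(−0.05)·[0.4025·0.0000 + 0.5975·42.1638] = 23.9625; exercise value = 28.0750 > continuation, so V_dd = 28.0750 (exercise)
Node u (S = 175.5): continuation = e^(−0.05)·[0.4025·0.0000 + 0.5975·0.0000] = 0.0000; exercise value = 0.0000 ≤ continuation, so V_u = 0.0000
Node d (S = 110.5): continuation = e^(−0.05)·[0.4025·0.0000 + 0.5975·28.0750] = 15.9556; exercise value = 11.5000 ≤ continuation, so V_d = 15.9556
Node 0 (S = 130): continuation = e^(−0.05)·[0.4025·0.0000 + 0.5975·15.9556] = 9.0679; exercise value = 0.0000 ≤ continuation, so V_0 = 9.0679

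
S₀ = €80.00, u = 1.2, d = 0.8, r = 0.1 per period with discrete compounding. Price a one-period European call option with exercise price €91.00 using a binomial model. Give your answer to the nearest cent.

€3.41

Risk-neutral probability p = (1 + 0.1 − 0.8)/(1.2 − 0.8) = 0.3000/0.4000 = 0.7500
Terminal stock prices: S_u = 96, S_d = 64
Terminal payoffs (S − K): max(5, 0) = 5, max(-27, 0) = 0
Node 0 (S = 80): V_0 = 1/1.1·[0.7500·5.0000 + 0.2500·0.0000] = 3.4091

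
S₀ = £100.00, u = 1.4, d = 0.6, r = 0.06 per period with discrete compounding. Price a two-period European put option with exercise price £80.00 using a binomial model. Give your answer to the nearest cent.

£7.07

Risk-neutral probability p = (1 + 0.06 − 0.6)/(1.4 − 0.6) = 0.4600/0.8000 = 0.5750
Terminal stock prices: S_uu = 196, S_ud = 84, S_dd = 36
Terminal payoffs (K − S): max(-116, 0) = 0, max(-4, 0) = 0, max(44, 0) = 44
Node u (S = 140): V_u = 1/1.06·[0.5750·0.0000 + 0.4250·0.0000] = 0.0000
Node d (S = 60): V_d = 1/1.06·[0.5750·0.0000 + 0.4250·44.0000] = 17.6415
Node 0 (S = 100): V_0 = 1/1.06·[0.5750·0.0000 + 0.4250·17.6415] = 7.0732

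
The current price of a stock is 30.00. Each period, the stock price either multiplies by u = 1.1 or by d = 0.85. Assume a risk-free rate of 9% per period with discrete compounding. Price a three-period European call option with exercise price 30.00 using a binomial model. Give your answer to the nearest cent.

6.86

Risk-neutral probability p = (1 + 0.09 − 0.85)/(1.1 − 0.85) = 0.2400/0.2500 = 0.9600
Terminal stock prices: S_uuu = 39.93, S_uud = 30.86, S_udd = 23.84, S_ddd = 18.42
Terminal payoffs (S − K): max(9.93, 0) = 9.93, max(0.855, 0) = 0.855, max(-6.158, 0) = 0, max(-11.58, 0) = 0
Node uu (S = 36.3): V_uu = 1/1.09·[0.9600·9.9300 + 0.0400·0.8550] = 8.7771
Node ud (S = 28.05): V_ud = 1/1.09·[0.9600·0.8550 + 0.0400·0.0000] = 0.7530
Node dd (S = 21.67): V_dd = 1/1.09·[0.9600·0.0000 + 0.0400·0.0000] = 0.0000
Node u (S = 33): V_u = 1/1.09·[0.9600·8.7771 + 0.0400·0.7530] = 7.7579
Node d (S = 25.5): V_d = 1/1.09·[0.9600·0.7530 + 0.0400·0.0000] = 0.6632
Node 0 (S = 30): V_0 = 1/1.09·[0.9600·7.7579 + 0.0400·0.6632] = 6.8570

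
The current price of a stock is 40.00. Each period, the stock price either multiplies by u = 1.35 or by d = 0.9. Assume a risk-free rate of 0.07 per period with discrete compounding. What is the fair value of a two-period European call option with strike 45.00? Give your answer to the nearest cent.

4.96

Risk-neutral probability p = (1 + 0.07 − 0.9)/(1.35 − 0.9) = 0.1700/0.4500 = 0.3778
Terminal stock prices: S_uu = 72.9, S_ud = 48.6, S_dd = 32.4
Terminal payoffs (S − K): max(27.9, 0) = 27.9, max(3.6, 0) = 3.6, max(-12.6, 0) = 0
Node u (S = 54): V_u = 1/1.07·[0.3778·27.9000 + 0.6222·3.6000] = 11.9439
Node d (S = 36): V_d = 1/1.07·[0.3778·3.6000 + 0.6222·0.0000] = 1.2710
Node 0 (S = 40): V_0 = 1/1.07·[0.3778·11.9439 + 0.6222·1.2710] = 4.9561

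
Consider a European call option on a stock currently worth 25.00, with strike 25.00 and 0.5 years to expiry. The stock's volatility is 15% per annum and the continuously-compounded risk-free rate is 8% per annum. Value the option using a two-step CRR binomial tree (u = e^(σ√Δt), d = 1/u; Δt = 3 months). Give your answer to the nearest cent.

1.47

CRR parameters: u = e^(σ√Δt) = e^(0.15·√0.25) = 1.0779, d = 1/u = 0.9277
Per-period rate: rΔt = 0.08·0.25 = 0.02, so R = e^0.02 = 1.0202
Risk-neutral probability p = (e^0.02 − 0.9277)/(1.0779 − 0.9277) = 0.0925/0.1501 = 0.6158
Terminal stock prices: S_uu = 29.05, S_ud = 25, S_dd = 21.52
Terminal payoffs (S − K): max(4.046, 0) = 4.046, max(0, 0) = 0, max(-3.482, 0) = 0
Node u (S = 26.95): V_u = e^(−0.02)·[0.6158·4.0459 + 0.3842·0.0000] = 2.4421
Node d (S = 23.19): V_d = e^(−0.02)·[0.6158·0.0000 + 0.3842·0.0000] = 0.0000
Node 0 (S = 25): V_0 = e^(−0.02)·[0.6158·2.4421 + 0.3842·0.0000] = 1.4741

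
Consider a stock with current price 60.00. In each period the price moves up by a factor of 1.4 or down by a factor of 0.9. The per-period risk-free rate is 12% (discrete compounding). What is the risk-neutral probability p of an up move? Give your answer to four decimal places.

Risk-neutral probability p = (1 + 0.12 − 0.9)/(1.4 − 0.9) = 0.2200/0.5000 = 0.4400

p = 0.4400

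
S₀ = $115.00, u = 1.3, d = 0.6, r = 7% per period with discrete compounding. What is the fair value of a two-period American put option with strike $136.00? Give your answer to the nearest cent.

Risk-neutral probability p = (1 + 0.07 − 0.6)/(1.3 − 0.6) = 0.4700/0.7000 = 0.6714
Terminal stock prices: S_uu = 194.4, S_ud = 89.7, S_dd = 41.4
Terminal payoffs (K − S): max(-58.35, 0) = 0, max(46.3, 0) = 46.3, max(94.6, 0) = 94.6
Node u (S = 149.5): continuation = 1/1.07·[0.6714·0.0000 + 0.3286·46.3000] = 14.2176; exercise value = 0.0000 ≤ continuation, so V_u = 14.2176
Node d (S = 69): continuation = 1/1.07·[0.6714·46.3000 + 0.3286·94.6000] = 58.1028; exercise value = 67.0000 > continuation, so V_d = 67.0000 (exercise)
Node 0 (S = 115): continuation = 1/1.07·[0.6714·14.2176 + 0.3286·67.0000] = 29.4957; exercise value = 21.0000 ≤ continuation, so V_0 = 29.4957

$29.50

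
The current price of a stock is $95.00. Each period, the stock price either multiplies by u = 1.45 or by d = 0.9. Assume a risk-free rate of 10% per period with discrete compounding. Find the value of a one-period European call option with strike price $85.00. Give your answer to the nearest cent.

Risk-neutral probability p = (1 + 0.1 − 0.9)/(1.45 − 0.9) = 0.2000/0.5500 = 0.3636
Terminal stock prices: S_u = 137.8, S_d = 85.5
Terminal payoffs (S − K): max(52.75, 0) = 52.75, max(0.5, 0) = 0.5
Node 0 (S = 95): V_0 = 1/1.1·[0.3636·52.7500 + 0.6364·0.5000] = 17.7273

$17.73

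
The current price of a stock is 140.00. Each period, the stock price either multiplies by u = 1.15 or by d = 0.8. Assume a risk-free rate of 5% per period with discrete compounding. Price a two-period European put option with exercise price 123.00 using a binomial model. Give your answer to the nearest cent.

2.47

Risk-neutral probability p = (1 + 0.05 − 0.8)/(1.15 − 0.8) = 0.2500/0.3500 = 0.7143
Terminal stock prices: S_uu = 185.1, S_ud = 128.8, S_dd = 89.6
Terminal payoffs (K − S): max(-62.15, 0) = 0, max(-5.8, 0) = 0, max(33.4, 0) = 33.4
Node u (S = 161): V_u = 1/1.05·[0.7143·0.0000 + 0.2857·0.0000] = 0.0000
Node d (S = 112): V_d = 1/1.05·[0.7143·0.0000 + 0.2857·33.4000] = 9.0884
Node 0 (S = 140): V_0 = 1/1.05·[0.7143·0.0000 + 0.2857·9.0884] = 2.4730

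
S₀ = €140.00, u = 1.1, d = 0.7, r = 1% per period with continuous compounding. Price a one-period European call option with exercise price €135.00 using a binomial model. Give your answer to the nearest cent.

€14.58

Risk-neutral probability p = (e^0.01 − 0.7)/(1.1 − 0.7) = 0.3101/0.4000 = 0.7751
Terminal stock prices: S_u = 154, S_d = 98
Terminal payoffs (S − K): max(19, 0) = 19, max(-37, 0) = 0
Node 0 (S = 140): V_0 = e^(−0.01)·[0.7751·19.0000 + 0.2249·0.0000] = 14.5808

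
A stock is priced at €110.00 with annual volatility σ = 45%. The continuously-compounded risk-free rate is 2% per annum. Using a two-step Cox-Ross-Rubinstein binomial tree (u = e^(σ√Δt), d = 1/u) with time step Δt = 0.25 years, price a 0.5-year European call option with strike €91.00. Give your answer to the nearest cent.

€26.04

CRR parameters: u = e^(σ√Δt) = e^(0.45·√0.25) = 1.2523, d = 1/u = 0.7985
Per-period rate: rΔt = 0.02·0.25 = 0.005, so R = e^0.005 = 1.0050
Risk-neutral probability p = (e^0.005 − 0.7985)/(1.2523 − 0.7985) = 0.2065/0.4538 = 0.4550
Terminal stock prices: S_uu = 172.5, S_ud = 110, S_dd = 70.14
Terminal payoffs (S − K): max(81.51, 0) = 81.51, max(19, 0) = 19, max(-20.86, 0) = 0
Node u (S = 137.8): V_u = e^(−0.005)·[0.4550·81.5143 + 0.5450·19.0000] = 47.2094
Node d (S = 87.84): V_d = e^(−0.005)·[0.4550·19.0000 + 0.5450·0.0000] = 8.6025
Node 0 (S = 110): V_0 = e^(−0.005)·[0.4550·47.2094 + 0.5450·8.6025] = 26.0393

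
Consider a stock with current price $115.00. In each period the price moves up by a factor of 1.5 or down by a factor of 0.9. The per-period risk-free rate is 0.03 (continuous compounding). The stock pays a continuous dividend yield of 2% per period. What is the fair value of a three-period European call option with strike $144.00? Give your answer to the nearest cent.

Per-period risk-free factor R = e^0.03 = 1.0305; dividend-adjusted growth = e^(0.03−0.02) = 1.0101.
Risk-neutral probability p = (1.0101 − 0.9)/(1.5 − 0.9) = 0.1101/0.6000 = 0.1834
Terminal stock prices: S_uuu = 388.1, S_uud = 232.9, S_udd = 139.7, S_ddd = 83.84
Terminal payoffs (S − K): max(244.1, 0) = 244.1, max(88.88, 0) = 88.88, max(-4.275, 0) = 0, max(-60.16, 0) = 0
Node uu (S = 258.8): V_uu = e^(−0.03)·[0.1834·244.1250 + 0.8166·88.8750] = 113.8822
Node ud (S = 155.2): V_ud = e^(−0.03)·[0.1834·88.8750 + 0.8166·0.0000] = 15.8194
Node dd (S = 93.15): V_dd = e^(−0.03)·[0.1834·0.0000 + 0.8166·0.0000] = 0.0000
Node u (S = 172.5): V_u = e^(−0.03)·[0.1834·113.8822 + 0.8166·15.8194] = 32.8067
Node d (S = 103.5): V_d = e^(−0.03)·[0.1834·15.8194 + 0.8166·0.0000] = 2.8158
Node 0 (S = 115): V_0 = e^(−0.03)·[0.1834·32.8067 + 0.8166·2.8158] = 8.0708

$8.07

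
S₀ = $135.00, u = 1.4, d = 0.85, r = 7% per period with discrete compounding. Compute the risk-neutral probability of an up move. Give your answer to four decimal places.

p = 0.4000

Risk-neutral probability p = (1 + 0.07 − 0.85)/(1.4 − 0.85) = 0.2200/0.5500 = 0.4000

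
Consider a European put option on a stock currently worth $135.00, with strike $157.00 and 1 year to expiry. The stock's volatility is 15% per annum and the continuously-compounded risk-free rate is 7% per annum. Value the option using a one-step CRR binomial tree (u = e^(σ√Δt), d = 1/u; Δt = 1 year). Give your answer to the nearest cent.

$11.39

CRR parameters: u = e^(σ√Δt) = e^(0.15·√1) = 1.1618, d = 1/u = 0.8607
Per-period rate: rΔt = 0.07·1 = 0.07, so R = e^0.07 = 1.0725
Risk-neutral probability p = (e^0.07 − 0.8607)/(1.1618 − 0.8607) = 0.2118/0.3011 = 0.7034
Terminal stock prices: S_u = 156.8, S_d = 116.2
Terminal payoffs (K − S): max(0.1524, 0) = 0.1524, max(40.8, 0) = 40.8
Node 0 (S = 135): V_0 = e^(−0.07)·[0.7034·0.1524 + 0.2966·40.8044] = 11.3858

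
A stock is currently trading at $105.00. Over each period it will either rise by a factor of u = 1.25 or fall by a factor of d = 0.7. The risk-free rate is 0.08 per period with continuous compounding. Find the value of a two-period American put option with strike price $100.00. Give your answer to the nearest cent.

Risk-neutral probability p = (e^0.08 − 0.7)/(1.25 − 0.7) = 0.3833/0.5500 = 0.6969
Terminal stock prices: S_uu = 164.1, S_ud = 91.88, S_dd = 51.45
Terminal payoffs (K − S): max(-64.06, 0) = 0, max(8.125, 0) = 8.125, max(48.55, 0) = 48.55
Node u (S = 131.2): continuation = e^(−0.08)·[0.6969·0.0000 + 0.3031·8.1250] = 2.2735; exercise value = 0.0000 ≤ continuation, so V_u = 2.2735
Node d (S = 73.5): continuation = e^(−0.08)·[0.6969·8.1250 + 0.3031·48.5500] = 18.8116; exercise value = 26.5000 > continuation, so V_d = 26.5000 (exercise)
Node 0 (S = 105): continuation = e^(−0.08)·[0.6969·2.2735 + 0.3031·26.5000] = 8.8775; exercise value = 0.0000 ≤ continuation, so V_0 = 8.8775

$8.88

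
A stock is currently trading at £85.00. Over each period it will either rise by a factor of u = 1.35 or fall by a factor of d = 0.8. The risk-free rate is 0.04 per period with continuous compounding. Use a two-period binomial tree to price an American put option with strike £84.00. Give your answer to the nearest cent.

Risk-neutral probability p = (e^0.04 − 0.8)/(1.35 − 0.8) = 0.2408/0.5500 = 0.4378
Terminal stock prices: S_uu = 154.9, S_ud = 91.8, S_dd = 54.4
Terminal payoffs (K − S): max(-70.91, 0) = 0, max(-7.8, 0) = 0, max(29.6, 0) = 29.6
Node u (S = 114.8): continuation = e^(−0.04)·[0.4378·0.0000 + 0.5622·0.0000] = 0.0000; exercise value = 0.0000 ≤ continuation, so V_u = 0.0000
Node d (S = 68): continuation = e^(−0.04)·[0.4378·0.0000 + 0.5622·29.6000] = 15.9875; exercise value = 16.0000 > continuation, so V_d = 16.0000 (exercise)
Node 0 (S = 85): continuation = e^(−0.04)·[0.4378·0.0000 + 0.5622·16.0000] = 8.6419; exercise value = 0.0000 ≤ continuation, so V_0 = 8.6419

£8.64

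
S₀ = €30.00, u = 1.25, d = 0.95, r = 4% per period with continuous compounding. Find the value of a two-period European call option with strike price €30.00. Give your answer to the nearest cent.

Risk-neutral probability p = (e^0.04 − 0.95)/(1.25 − 0.95) = 0.0908/0.3000 = 0.3027
Terminal stock prices: S_uu = 46.88, S_ud = 35.62, S_dd = 27.07
Terminal payoffs (S − K): max(16.88, 0) = 16.88, max(5.625, 0) = 5.625, max(-2.925, 0) = 0
Node u (S = 37.5): V_u = e^(−0.04)·[0.3027·16.8750 + 0.6973·5.6250] = 8.6763
Node d (S = 28.5): V_d = e^(−0.04)·[0.3027·5.6250 + 0.6973·0.0000] = 1.6359
Node 0 (S = 30): V_0 = e^(−0.04)·[0.3027·8.6763 + 0.6973·1.6359] = 3.6194

€3.62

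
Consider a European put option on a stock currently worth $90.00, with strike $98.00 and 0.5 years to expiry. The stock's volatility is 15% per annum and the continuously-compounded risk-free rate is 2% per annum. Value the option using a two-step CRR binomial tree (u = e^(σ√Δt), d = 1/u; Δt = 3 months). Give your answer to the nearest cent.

CRR parameters: u = e^(σ√Δt) = e^(0.15·√0.25) = 1.0779, d = 1/u = 0.9277
Per-period rate: rΔt = 0.02·0.25 = 0.005, so R = e^0.005 = 1.0050
Risk-neutral probability p = (e^0.005 − 0.9277)/(1.0779 − 0.9277) = 0.0773/0.1501 = 0.5146
Terminal stock prices: S_uu = 104.6, S_ud = 90, S_dd = 77.46
Terminal payoffs (K − S): max(-6.565, 0) = 0, max(8, 0) = 8, max(20.54, 0) = 20.54
Node u (S = 97.01): V_u = e^(−0.005)·[0.5146·0.0000 + 0.4854·8.0000] = 3.8635
Node d (S = 83.5): V_d = e^(−0.005)·[0.5146·8.0000 + 0.4854·20.5363] = 14.0143
Node 0 (S = 90): V_0 = e^(−0.005)·[0.5146·3.8635 + 0.4854·14.0143] = 8.7464

$8.75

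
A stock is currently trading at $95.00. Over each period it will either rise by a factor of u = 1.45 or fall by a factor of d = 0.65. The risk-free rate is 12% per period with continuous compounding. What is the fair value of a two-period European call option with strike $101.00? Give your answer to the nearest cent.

Risk-neutral probability p = (e^0.12 − 0.65)/(1.45 − 0.65) = 0.4775/0.8000 = 0.5969
Terminal stock prices: S_uu = 199.7, S_ud = 89.54, S_dd = 40.14
Terminal payoffs (S − K): max(98.74, 0) = 98.74, max(-11.46, 0) = 0, max(-60.86, 0) = 0
Node u (S = 137.8): V_u = e^(−0.12)·[0.5969·98.7375 + 0.4031·0.0000] = 52.2694
Node d (S = 61.75): V_d = e^(−0.12)·[0.5969·0.0000 + 0.4031·0.0000] = 0.0000
Node 0 (S = 95): V_0 = e^(−0.12)·[0.5969·52.2694 + 0.4031·0.0000] = 27.6702

$27.67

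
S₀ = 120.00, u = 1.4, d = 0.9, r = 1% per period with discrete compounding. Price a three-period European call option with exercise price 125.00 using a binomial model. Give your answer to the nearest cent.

Risk-neutral probability p = (1 + 0.01 − 0.9)/(1.4 − 0.9) = 0.1100/0.5000 = 0.2200
Terminal stock prices: S_uuu = 329.3, S_uud = 211.7, S_udd = 136.1, S_ddd = 87.48
Terminal payoffs (S − K): max(204.3, 0) = 204.3, max(86.68, 0) = 86.68, max(11.08, 0) = 11.08, max(-37.52, 0) = 0
Node uu (S = 235.2): V_uu = 1/1.01·[0.2200·204.2800 + 0.7800·86.6800] = 111.4376
Node ud (S = 151.2): V_ud = 1/1.01·[0.2200·86.6800 + 0.7800·11.0800] = 27.4376
Node dd (S = 97.2): V_dd = 1/1.01·[0.2200·11.0800 + 0.7800·0.0000] = 2.4135
Node u (S = 168): V_u = 1/1.01·[0.2200·111.4376 + 0.7800·27.4376] = 45.4630
Node d (S = 108): V_d = 1/1.01·[0.2200·27.4376 + 0.7800·2.4135] = 7.8404
Node 0 (S = 120): V_0 = 1/1.01·[0.2200·45.4630 + 0.7800·7.8404] = 15.9578

15.96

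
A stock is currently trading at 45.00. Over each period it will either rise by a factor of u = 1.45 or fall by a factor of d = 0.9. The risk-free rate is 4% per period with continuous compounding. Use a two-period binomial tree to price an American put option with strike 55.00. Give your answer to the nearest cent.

Risk-neutral probability p = (e^0.04 − 0.9)/(1.45 − 0.9) = 0.1408/0.5500 = 0.2560
Terminal stock prices: S_uu = 94.61, S_ud = 58.73, S_dd = 36.45
Terminal payoffs (K − S): max(-39.61, 0) = 0, max(-3.725, 0) = 0, max(18.55, 0) = 18.55
Node u (S = 65.25): continuation = e^(−0.04)·[0.2560·0.0000 + 0.7440·0.0000] = 0.0000; exercise value = 0.0000 ≤ continuation, so V_u = 0.0000
Node d (S = 40.5): continuation = e^(−0.04)·[0.2560·0.0000 + 0.7440·18.5500] = 13.2597; exercise value = 14.5000 > continuation, so V_d = 14.5000 (exercise)
Node 0 (S = 45): continuation = e^(−0.04)·[0.2560·0.0000 + 0.7440·14.5000] = 10.3647; exercise value = 10.0000 ≤ continuation, so V_0 = 10.3647

10.36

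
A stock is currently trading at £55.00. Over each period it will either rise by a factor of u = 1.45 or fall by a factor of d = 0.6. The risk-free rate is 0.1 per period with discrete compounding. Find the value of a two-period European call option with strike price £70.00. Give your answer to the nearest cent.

£13.05

Risk-neutral probability p = (1 + 0.1 − 0.6)/(1.45 − 0.6) = 0.5000/0.8500 = 0.5882
Terminal stock prices: S_uu = 115.6, S_ud = 47.85, S_dd = 19.8
Terminal payoffs (S − K): max(45.64, 0) = 45.64, max(-22.15, 0) = 0, max(-50.2, 0) = 0
Node u (S = 79.75): V_u = 1/1.1·[0.5882·45.6375 + 0.4118·0.0000] = 24.4051
Node d (S = 33): V_d = 1/1.1·[0.5882·0.0000 + 0.4118·0.0000] = 0.0000
Node 0 (S = 55): V_0 = 1/1.1·[0.5882·24.4051 + 0.4118·0.0000] = 13.0508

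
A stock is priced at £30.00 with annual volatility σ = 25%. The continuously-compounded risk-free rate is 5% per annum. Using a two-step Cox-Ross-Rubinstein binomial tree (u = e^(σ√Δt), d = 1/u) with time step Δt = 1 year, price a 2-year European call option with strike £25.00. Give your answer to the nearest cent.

£8.69

CRR parameters: u = e^(σ√Δt) = e^(0.25·√1) = 1.2840, d = 1/u = 0.7788
Per-period rate: rΔt = 0.05·1 = 0.05, so R = e^0.05 = 1.0513
Risk-neutral probability p = (e^0.05 − 0.7788)/(1.2840 − 0.7788) = 0.2725/0.5052 = 0.5393
Terminal stock prices: S_uu = 49.46, S_ud = 30, S_dd = 18.2
Terminal payoffs (S − K): max(24.46, 0) = 24.46, max(5, 0) = 5, max(-6.804, 0) = 0
Node u (S = 38.52): V_u = e^(−0.05)·[0.5393·24.4616 + 0.4607·5.0000] = 14.7400
Node d (S = 23.36): V_d = e^(−0.05)·[0.5393·5.0000 + 0.4607·0.0000] = 2.5650
Node 0 (S = 30): V_0 = e^(−0.05)·[0.5393·14.7400 + 0.4607·2.5650] = 8.6857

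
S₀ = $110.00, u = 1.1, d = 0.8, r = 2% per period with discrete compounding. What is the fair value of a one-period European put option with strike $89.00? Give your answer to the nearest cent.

$0.26

Risk-neutral probability p = (1 + 0.02 − 0.8)/(1.1 − 0.8) = 0.2200/0.3000 = 0.7333
Terminal stock prices: S_u = 121, S_d = 88
Terminal payoffs (K − S): max(-32, 0) = 0, max(1, 0) = 1
Node 0 (S = 110): V_0 = 1/1.02·[0.7333·0.0000 + 0.2667·1.0000] = 0.2614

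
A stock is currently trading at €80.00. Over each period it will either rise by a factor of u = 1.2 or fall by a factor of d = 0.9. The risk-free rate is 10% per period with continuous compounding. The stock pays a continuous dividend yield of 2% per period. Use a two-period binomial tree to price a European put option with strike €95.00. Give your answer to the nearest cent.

€7.09

Per-period risk-free factor R = e^0.1 = 1.1052; dividend-adjusted growth = e^(0.1−0.02) = 1.0833.
Risk-neutral probability p = (1.0833 − 0.9)/(1.2 − 0.9) = 0.1833/0.3000 = 0.6110
Terminal stock prices: S_uu = 115.2, S_ud = 86.4, S_dd = 64.8
Terminal payoffs (K − S): max(-20.2, 0) = 0, max(8.6, 0) = 8.6, max(30.2, 0) = 30.2
Node u (S = 96): V_u = e^(−0.1)·[0.6110·0.0000 + 0.3890·8.6000] = 3.0274
Node d (S = 72): V_d = e^(−0.1)·[0.6110·8.6000 + 0.3890·30.2000] = 15.3853
Node 0 (S = 80): V_0 = e^(−0.1)·[0.6110·3.0274 + 0.3890·15.3853] = 7.0895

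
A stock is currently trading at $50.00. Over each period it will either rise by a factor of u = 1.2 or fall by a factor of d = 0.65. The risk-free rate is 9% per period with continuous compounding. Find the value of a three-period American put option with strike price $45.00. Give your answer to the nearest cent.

Risk-neutral probability p = (e^0.09 − 0.65)/(1.2 − 0.65) = 0.4442/0.5500 = 0.8076
Terminal stock prices: S_uuu = 86.4, S_uud = 46.8, S_udd = 25.35, S_ddd = 13.73
Terminal payoffs (K − S): max(-41.4, 0) = 0, max(-1.8, 0) = 0, max(19.65, 0) = 19.65, max(31.27, 0) = 31.27
Node uu (S = 72): continuation = e^(−0.09)·[0.8076·0.0000 + 0.1924·0.0000] = 0.0000; exercise value = 0.0000 ≤ continuation, so V_uu = 0.0000
Node ud (S = 39): continuation = e^(−0.09)·[0.8076·0.0000 + 0.1924·19.6500] = 3.4554; exercise value = 6.0000 > continuation, so V_ud = 6.0000 (exercise)
Node dd (S = 21.13): continuation = e^(−0.09)·[0.8076·19.6500 + 0.1924·31.2687] = 20.0019; exercise value = 23.8750 > continuation, so V_dd = 23.8750 (exercise)
Node u (S = 60): continuation = e^(−0.09)·[0.8076·0.0000 + 0.1924·6.0000] = 1.0551; exercise value = 0.0000 ≤ continuation, so V_u = 1.0551
Node d (S = 32.5): continuation = e^(−0.09)·[0.8076·6.0000 + 0.1924·23.8750] = 8.6269; exercise value = 12.5000 > continuation, so V_d = 12.5000 (exercise)
Node 0 (S = 50): continuation = e^(−0.09)·[0.8076·1.0551 + 0.1924·12.5000] = 2.9769; exercise value = 0.0000 ≤ continuation, so V_0 = 2.9769

$2.98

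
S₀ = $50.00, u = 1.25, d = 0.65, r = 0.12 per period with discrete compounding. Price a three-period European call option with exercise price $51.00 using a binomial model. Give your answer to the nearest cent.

$15.96

Risk-neutral probability p = (1 + 0.12 − 0.65)/(1.25 − 0.65) = 0.4700/0.6000 = 0.7833
Terminal stock prices: S_uuu = 97.66, S_uud = 50.78, S_udd = 26.41, S_ddd = 13.73
Terminal payoffs (S − K): max(46.66, 0) = 46.66, max(-0.2188, 0) = 0, max(-24.59, 0) = 0, max(-37.27, 0) = 0
Node uu (S = 78.12): V_uu = 1/1.12·[0.7833·46.6562 + 0.2167·0.0000] = 32.6316
Node ud (S = 40.62): V_ud = 1/1.12·[0.7833·0.0000 + 0.2167·0.0000] = 0.0000
Node dd (S = 21.13): V_dd = 1/1.12·[0.7833·0.0000 + 0.2167·0.0000] = 0.0000
Node u (S = 62.5): V_u = 1/1.12·[0.7833·32.6316 + 0.2167·0.0000] = 22.8227
Node d (S = 32.5): V_d = 1/1.12·[0.7833·0.0000 + 0.2167·0.0000] = 0.0000
Node 0 (S = 50): V_0 = 1/1.12·[0.7833·22.8227 + 0.2167·0.0000] = 15.9623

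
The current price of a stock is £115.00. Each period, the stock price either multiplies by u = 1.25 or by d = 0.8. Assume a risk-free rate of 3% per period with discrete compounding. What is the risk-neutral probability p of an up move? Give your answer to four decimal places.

p = 0.5111

Risk-neutral probability p = (1 + 0.03 − 0.8)/(1.25 − 0.8) = 0.2300/0.4500 = 0.5111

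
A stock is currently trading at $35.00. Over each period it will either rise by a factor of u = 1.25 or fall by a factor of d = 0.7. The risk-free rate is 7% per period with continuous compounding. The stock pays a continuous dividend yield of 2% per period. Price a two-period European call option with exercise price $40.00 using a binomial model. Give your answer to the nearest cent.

$5.21

Per-period risk-free factor R = e^0.07 = 1.0725; dividend-adjusted growth = e^(0.07−0.02) = 1.0513.
Risk-neutral probability p = (1.0513 − 0.7)/(1.25 − 0.7) = 0.3513/0.5500 = 0.6387
Terminal stock prices: S_uu = 54.69, S_ud = 30.62, S_dd = 17.15
Terminal payoffs (S − K): max(14.69, 0) = 14.69, max(-9.375, 0) = 0, max(-22.85, 0) = 0
Node u (S = 43.75): V_u = e^(−0.07)·[0.6387·14.6875 + 0.3613·0.0000] = 8.7464
Node d (S = 24.5): V_d = e^(−0.07)·[0.6387·0.0000 + 0.3613·0.0000] = 0.0000
Node 0 (S = 35): V_0 = e^(−0.07)·[0.6387·8.7464 + 0.3613·0.0000] = 5.2084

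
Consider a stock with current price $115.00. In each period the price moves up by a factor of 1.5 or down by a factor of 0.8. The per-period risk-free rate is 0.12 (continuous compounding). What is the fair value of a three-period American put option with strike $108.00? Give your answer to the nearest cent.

$7.66

Risk-neutral probability p = (e^0.12 − 0.8)/(1.5 − 0.8) = 0.3275/0.7000 = 0.4679
Terminal stock prices: S_uuu = 388.1, S_uud = 207, S_udd = 110.4, S_ddd = 58.88
Terminal payoffs (K − S): max(-280.1, 0) = 0, max(-99, 0) = 0, max(-2.4, 0) = 0, max(49.12, 0) = 49.12
Node uu (S = 258.8): continuation = e^(−0.12)·[0.4679·0.0000 + 0.5321·0.0000] = 0.0000; exercise value = 0.0000 ≤ continuation, so V_uu = 0.0000
Node ud (S = 138): continuation = e^(−0.12)·[0.4679·0.0000 + 0.5321·0.0000] = 0.0000; exercise value = 0.0000 ≤ continuation, so V_ud = 0.0000
Node dd (S = 73.6): continuation = e^(−0.12)·[0.4679·0.0000 + 0.5321·49.1200] = 23.1833; exercise value = 34.4000 > continuation, so V_dd = 34.4000 (exercise)
Node u (S = 172.5): continuation = e^(−0.12)·[0.4679·0.0000 + 0.5321·0.0000] = 0.0000; exercise value = 0.0000 ≤ continuation, so V_u = 0.0000
Node d (S = 92): continuation = e^(−0.12)·[0.4679·0.0000 + 0.5321·34.4000] = 16.2358; exercise value = 16.0000 ≤ continuation, so V_d = 16.2358
Node 0 (S = 115): continuation = e^(−0.12)·[0.4679·0.0000 + 0.5321·16.2358] = 7.6629; exercise value = 0.0000 ≤ continuation, so V_0 = 7.6629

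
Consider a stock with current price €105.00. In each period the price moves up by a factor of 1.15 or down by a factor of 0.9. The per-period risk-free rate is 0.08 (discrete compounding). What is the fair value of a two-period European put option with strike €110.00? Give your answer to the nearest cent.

Risk-neutral probability p = (1 + 0.08 − 0.9)/(1.15 − 0.9) = 0.1800/0.2500 = 0.7200
Terminal stock prices: S_uu = 138.9, S_ud = 108.7, S_dd = 85.05
Terminal payoffs (K − S): max(-28.86, 0) = 0, max(1.325, 0) = 1.325, max(24.95, 0) = 24.95
Node u (S = 120.7): V_u = 1/1.08·[0.7200·0.0000 + 0.2800·1.3250] = 0.3435
Node d (S = 94.5): V_d = 1/1.08·[0.7200·1.3250 + 0.2800·24.9500] = 7.3519
Node 0 (S = 105): V_0 = 1/1.08·[0.7200·0.3435 + 0.2800·7.3519] = 2.1350

€2.14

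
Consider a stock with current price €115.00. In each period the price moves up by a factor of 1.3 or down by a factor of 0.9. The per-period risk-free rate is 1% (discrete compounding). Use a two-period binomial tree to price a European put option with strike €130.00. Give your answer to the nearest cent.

€18.99

Risk-neutral probability p = (1 + 0.01 − 0.9)/(1.3 − 0.9) = 0.1100/0.4000 = 0.2750
Terminal stock prices: S_uu = 194.4, S_ud = 134.6, S_dd = 93.15
Terminal payoffs (K − S): max(-64.35, 0) = 0, max(-4.55, 0) = 0, max(36.85, 0) = 36.85
Node u (S = 149.5): V_u = 1/1.01·[0.2750·0.0000 + 0.7250·0.0000] = 0.0000
Node d (S = 103.5): V_d = 1/1.01·[0.2750·0.0000 + 0.7250·36.8500] = 26.4517
Node 0 (S = 115): V_0 = 1/1.01·[0.2750·0.0000 + 0.7250·26.4517] = 18.9876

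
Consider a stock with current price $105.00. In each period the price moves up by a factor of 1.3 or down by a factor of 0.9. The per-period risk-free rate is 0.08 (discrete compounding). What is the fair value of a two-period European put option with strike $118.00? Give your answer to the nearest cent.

$8.55

Risk-neutral probability p = (1 + 0.08 − 0.9)/(1.3 − 0.9) = 0.1800/0.4000 = 0.4500
Terminal stock prices: S_uu = 177.5, S_ud = 122.9, S_dd = 85.05
Terminal payoffs (K − S): max(-59.45, 0) = 0, max(-4.85, 0) = 0, max(32.95, 0) = 32.95
Node u (S = 136.5): V_u = 1/1.08·[0.4500·0.0000 + 0.5500·0.0000] = 0.0000
Node d (S = 94.5): V_d = 1/1.08·[0.4500·0.0000 + 0.5500·32.9500] = 16.7801
Node 0 (S = 105): V_0 = 1/1.08·[0.4500·0.0000 + 0.5500·16.7801] = 8.5454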